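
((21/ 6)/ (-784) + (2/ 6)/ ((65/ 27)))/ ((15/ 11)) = 21461/ 218400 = 0.10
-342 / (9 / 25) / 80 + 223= 1689 / 8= 211.12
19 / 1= 19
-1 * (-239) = 239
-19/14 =-1.36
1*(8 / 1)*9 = 72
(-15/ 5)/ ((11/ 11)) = -3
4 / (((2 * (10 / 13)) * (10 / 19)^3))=89167 / 5000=17.83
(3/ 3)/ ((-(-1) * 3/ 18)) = 6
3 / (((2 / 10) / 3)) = 45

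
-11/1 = -11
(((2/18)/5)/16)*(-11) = -0.02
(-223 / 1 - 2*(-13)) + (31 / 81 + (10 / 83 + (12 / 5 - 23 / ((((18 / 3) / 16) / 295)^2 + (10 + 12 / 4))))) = -476715918620276 / 2433887654535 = -195.87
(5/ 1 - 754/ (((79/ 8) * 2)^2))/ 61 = 19141/ 380701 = 0.05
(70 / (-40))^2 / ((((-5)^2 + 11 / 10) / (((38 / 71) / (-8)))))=-4655 / 592992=-0.01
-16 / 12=-4 / 3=-1.33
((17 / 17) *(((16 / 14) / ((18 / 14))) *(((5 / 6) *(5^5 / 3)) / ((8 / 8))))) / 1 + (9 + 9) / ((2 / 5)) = 66145 / 81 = 816.60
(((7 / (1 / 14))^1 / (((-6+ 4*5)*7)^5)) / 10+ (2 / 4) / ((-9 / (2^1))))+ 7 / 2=3.39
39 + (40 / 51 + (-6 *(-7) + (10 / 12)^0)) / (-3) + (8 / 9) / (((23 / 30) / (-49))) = -114038 / 3519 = -32.41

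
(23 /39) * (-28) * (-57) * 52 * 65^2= 206788400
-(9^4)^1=-6561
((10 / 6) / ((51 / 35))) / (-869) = -175 / 132957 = -0.00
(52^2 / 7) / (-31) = -2704 / 217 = -12.46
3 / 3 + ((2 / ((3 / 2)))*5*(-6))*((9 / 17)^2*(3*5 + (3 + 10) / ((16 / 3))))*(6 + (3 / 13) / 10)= -17679989 / 15028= -1176.47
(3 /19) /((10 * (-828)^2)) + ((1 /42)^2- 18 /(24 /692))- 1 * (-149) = -787209195431 /2127595680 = -370.00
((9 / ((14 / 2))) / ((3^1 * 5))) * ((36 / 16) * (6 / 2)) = 81 / 140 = 0.58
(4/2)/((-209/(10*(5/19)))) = -100/3971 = -0.03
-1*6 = -6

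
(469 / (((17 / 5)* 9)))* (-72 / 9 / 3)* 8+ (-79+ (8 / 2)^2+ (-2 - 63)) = -208832 / 459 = -454.97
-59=-59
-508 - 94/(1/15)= -1918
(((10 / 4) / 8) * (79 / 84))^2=156025 / 1806336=0.09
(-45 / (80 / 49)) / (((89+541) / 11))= -77 / 160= -0.48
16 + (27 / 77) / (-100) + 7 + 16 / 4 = 207873 / 7700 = 27.00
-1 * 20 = -20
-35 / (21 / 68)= -340 / 3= -113.33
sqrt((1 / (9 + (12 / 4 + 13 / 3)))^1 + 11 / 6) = sqrt(3342) / 42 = 1.38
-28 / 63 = -0.44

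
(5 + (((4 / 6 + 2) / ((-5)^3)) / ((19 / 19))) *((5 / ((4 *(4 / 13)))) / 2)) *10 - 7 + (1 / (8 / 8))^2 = 1307 / 30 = 43.57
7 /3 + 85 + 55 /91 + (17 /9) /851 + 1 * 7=66170201 /696969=94.94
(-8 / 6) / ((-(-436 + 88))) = -1 / 261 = -0.00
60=60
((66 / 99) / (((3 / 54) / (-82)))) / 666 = -164 / 111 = -1.48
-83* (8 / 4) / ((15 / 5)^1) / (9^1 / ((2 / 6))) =-166 / 81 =-2.05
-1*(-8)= 8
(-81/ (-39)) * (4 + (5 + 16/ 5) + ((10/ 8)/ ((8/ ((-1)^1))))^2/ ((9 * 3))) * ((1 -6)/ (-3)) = 1686653/ 39936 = 42.23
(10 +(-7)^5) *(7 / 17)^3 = -5761371 / 4913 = -1172.68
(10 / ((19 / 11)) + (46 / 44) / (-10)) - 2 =15403 / 4180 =3.68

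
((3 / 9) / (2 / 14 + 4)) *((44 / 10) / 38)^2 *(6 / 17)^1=1694 / 4449325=0.00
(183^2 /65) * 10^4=66978000 /13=5152153.85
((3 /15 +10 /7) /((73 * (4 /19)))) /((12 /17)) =6137 /40880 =0.15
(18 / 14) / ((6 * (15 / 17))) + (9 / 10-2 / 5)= 26 / 35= 0.74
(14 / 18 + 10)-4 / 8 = 185 / 18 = 10.28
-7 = -7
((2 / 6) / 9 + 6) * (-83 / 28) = -13529 / 756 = -17.90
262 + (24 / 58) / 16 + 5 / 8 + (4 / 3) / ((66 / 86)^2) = 200790517 / 757944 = 264.91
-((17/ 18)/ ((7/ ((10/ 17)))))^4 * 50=-31250/ 15752961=-0.00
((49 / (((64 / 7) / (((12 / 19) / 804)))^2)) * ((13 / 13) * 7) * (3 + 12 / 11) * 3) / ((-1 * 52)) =-2268945 / 3796756840448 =-0.00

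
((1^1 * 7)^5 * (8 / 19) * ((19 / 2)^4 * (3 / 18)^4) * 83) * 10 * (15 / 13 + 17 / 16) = 22054642635095 / 269568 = 81814765.24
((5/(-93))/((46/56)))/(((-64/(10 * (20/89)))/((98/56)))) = 6125/1522968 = 0.00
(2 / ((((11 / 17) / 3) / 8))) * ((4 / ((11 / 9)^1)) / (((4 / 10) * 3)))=24480 / 121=202.31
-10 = -10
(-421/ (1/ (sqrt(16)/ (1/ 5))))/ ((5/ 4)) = -6736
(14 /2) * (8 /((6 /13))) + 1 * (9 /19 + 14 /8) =28171 /228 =123.56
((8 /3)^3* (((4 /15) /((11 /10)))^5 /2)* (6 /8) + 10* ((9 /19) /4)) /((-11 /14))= -111506681587 /73613674233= -1.51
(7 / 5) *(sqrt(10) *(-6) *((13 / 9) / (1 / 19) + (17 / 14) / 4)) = -2797 *sqrt(10) / 12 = -737.07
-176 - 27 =-203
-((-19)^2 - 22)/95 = -339/95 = -3.57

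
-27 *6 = -162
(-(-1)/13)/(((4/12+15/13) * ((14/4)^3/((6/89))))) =72/885283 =0.00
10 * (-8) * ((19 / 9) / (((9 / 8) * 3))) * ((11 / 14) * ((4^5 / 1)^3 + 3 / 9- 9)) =-215435557828480 / 5103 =-42217432457.08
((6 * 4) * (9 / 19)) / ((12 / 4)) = 72 / 19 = 3.79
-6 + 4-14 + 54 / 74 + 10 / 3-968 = -108773 / 111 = -979.94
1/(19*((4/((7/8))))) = 7/608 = 0.01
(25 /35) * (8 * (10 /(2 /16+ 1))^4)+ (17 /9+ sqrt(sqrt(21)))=35678.03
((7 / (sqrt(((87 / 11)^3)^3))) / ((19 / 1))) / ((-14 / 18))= -14641*sqrt(957) / 10522219437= -0.00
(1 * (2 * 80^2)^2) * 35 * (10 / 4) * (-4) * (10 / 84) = -20480000000 / 3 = -6826666666.67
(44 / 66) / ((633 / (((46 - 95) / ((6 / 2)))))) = -98 / 5697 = -0.02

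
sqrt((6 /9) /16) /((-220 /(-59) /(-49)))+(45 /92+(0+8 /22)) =863 /1012-2891 * sqrt(6) /2640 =-1.83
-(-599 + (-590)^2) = -347501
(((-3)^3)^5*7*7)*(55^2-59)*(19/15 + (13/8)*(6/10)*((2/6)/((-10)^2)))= -2648263961417.10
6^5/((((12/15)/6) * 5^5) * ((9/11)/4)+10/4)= 85536/965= 88.64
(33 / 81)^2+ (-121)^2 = 10673410 / 729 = 14641.17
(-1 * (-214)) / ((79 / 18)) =3852 / 79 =48.76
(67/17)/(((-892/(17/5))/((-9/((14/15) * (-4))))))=-1809/49952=-0.04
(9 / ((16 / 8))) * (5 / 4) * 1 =45 / 8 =5.62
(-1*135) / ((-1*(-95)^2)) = 0.01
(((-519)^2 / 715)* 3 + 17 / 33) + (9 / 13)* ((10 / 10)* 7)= 2435749 / 2145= 1135.55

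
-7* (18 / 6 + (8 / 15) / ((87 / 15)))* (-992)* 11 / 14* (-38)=-55771232 / 87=-641048.64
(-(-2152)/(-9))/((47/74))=-159248/423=-376.47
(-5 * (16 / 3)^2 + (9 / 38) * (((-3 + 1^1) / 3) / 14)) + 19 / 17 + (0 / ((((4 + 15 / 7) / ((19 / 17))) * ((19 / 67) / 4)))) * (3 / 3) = -5743133 / 40698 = -141.12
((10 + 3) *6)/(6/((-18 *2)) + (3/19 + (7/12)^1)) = 17784/131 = 135.76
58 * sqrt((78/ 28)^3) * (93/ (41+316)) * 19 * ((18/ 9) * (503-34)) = 44632653 * sqrt(546)/ 833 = 1251999.12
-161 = -161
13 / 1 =13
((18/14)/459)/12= 1/4284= 0.00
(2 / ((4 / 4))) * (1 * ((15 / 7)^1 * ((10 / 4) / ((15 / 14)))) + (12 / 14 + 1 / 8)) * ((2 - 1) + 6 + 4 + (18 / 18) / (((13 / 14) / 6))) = 76045 / 364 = 208.91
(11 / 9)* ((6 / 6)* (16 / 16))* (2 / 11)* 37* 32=2368 / 9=263.11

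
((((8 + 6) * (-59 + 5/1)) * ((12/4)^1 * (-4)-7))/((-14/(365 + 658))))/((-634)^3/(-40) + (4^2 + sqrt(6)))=-167175209513070/1014746950038499 + 26239950 * sqrt(6)/1014746950038499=-0.16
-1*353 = -353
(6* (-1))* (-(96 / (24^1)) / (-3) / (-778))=4 / 389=0.01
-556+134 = -422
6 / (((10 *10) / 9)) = 27 / 50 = 0.54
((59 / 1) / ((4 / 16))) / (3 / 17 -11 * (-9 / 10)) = 40120 / 1713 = 23.42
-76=-76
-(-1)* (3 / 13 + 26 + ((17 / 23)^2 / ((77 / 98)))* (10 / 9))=18384491 / 680823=27.00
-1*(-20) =20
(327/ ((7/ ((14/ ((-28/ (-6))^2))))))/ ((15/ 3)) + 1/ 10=1496/ 245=6.11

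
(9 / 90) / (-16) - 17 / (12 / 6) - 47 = -8881 / 160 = -55.51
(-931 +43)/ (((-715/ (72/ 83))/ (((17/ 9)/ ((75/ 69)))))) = 2777664/ 1483625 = 1.87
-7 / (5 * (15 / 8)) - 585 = -43931 / 75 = -585.75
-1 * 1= -1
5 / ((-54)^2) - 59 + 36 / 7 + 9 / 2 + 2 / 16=-2009783 / 40824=-49.23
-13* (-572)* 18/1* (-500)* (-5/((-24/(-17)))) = 237022500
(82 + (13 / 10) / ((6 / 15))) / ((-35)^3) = -341 / 171500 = -0.00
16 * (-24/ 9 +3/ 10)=-568/ 15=-37.87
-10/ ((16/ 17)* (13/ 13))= -85/ 8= -10.62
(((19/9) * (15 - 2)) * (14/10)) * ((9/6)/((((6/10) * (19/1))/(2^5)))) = 1456/9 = 161.78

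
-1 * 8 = -8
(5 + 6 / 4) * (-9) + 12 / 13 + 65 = 193 / 26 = 7.42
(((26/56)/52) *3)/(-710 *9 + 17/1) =-3/713776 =-0.00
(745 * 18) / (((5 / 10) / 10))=268200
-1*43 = -43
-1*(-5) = 5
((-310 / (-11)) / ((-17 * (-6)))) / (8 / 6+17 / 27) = 1395 / 9911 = 0.14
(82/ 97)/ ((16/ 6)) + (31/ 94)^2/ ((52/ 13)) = 1180045/ 3428368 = 0.34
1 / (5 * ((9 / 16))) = 16 / 45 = 0.36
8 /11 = 0.73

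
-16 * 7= -112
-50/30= -5/3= -1.67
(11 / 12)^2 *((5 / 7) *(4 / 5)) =0.48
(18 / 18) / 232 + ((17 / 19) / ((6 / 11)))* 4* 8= 694201 / 13224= 52.50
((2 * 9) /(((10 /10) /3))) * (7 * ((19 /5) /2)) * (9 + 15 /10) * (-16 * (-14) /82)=4223016 /205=20600.08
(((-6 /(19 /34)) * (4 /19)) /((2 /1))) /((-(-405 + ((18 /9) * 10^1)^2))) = -408 /1805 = -0.23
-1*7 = -7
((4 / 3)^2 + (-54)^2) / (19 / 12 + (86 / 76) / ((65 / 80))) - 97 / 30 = 86197721 / 88210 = 977.19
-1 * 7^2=-49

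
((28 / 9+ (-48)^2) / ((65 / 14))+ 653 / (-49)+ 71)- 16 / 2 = 15667994 / 28665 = 546.59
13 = 13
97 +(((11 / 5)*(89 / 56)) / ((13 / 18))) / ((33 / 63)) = 106.24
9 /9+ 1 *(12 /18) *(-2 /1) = -1 /3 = -0.33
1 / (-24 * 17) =-1 / 408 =-0.00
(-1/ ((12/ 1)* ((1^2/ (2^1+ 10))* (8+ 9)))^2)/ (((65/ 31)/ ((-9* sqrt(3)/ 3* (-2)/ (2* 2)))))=-93* sqrt(3)/ 37570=-0.00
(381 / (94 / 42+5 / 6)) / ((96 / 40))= 4445 / 86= 51.69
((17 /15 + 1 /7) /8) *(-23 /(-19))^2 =35443 /151620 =0.23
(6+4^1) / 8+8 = 37 / 4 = 9.25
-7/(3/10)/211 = -70/633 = -0.11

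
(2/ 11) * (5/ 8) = 5/ 44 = 0.11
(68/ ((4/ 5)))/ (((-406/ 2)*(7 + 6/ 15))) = -425/ 7511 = -0.06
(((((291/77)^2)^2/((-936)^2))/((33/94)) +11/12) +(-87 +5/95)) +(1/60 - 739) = -163899210557642789/198662489785760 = -825.01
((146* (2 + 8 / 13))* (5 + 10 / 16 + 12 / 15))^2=101720809969 / 16900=6018982.84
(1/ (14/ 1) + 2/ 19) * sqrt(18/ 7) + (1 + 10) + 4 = 141 * sqrt(14)/ 1862 + 15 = 15.28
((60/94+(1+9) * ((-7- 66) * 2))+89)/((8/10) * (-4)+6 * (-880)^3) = 46005/137267931536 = 0.00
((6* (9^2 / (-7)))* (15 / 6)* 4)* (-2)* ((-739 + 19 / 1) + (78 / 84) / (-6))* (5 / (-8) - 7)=1494479565 / 196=7624895.74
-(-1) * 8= 8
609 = 609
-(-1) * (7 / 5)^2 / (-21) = -7 / 75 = -0.09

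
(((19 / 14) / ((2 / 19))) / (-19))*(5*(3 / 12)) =-95 / 112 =-0.85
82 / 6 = 41 / 3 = 13.67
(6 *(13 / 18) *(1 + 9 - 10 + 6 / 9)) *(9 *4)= 104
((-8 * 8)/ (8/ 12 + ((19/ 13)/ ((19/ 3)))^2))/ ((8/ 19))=-77064/ 365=-211.13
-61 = -61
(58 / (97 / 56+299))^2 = 10549504 / 283619281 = 0.04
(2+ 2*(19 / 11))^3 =216000 / 1331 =162.28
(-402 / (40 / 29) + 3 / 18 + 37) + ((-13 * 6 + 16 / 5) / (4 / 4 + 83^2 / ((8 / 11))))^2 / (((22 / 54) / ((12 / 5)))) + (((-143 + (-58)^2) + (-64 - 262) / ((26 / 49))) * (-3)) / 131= -313.98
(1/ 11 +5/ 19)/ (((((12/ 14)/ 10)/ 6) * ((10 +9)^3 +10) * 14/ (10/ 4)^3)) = 23125/ 5742484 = 0.00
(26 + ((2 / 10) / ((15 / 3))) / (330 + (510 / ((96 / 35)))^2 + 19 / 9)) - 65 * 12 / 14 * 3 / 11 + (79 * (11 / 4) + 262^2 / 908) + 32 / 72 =304.10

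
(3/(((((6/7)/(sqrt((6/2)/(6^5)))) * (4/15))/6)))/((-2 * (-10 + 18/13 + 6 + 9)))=-455 * sqrt(2)/5312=-0.12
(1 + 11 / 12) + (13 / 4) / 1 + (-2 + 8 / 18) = 65 / 18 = 3.61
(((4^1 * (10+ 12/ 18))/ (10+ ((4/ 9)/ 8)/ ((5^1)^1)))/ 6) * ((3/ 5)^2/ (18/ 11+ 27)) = 1408/ 157675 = 0.01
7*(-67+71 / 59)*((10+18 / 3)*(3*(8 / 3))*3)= -10434816 / 59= -176861.29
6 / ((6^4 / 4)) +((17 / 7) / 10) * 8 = 3707 / 1890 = 1.96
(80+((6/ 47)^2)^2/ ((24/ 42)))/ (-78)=-1.03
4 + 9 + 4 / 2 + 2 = 17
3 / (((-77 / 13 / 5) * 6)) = -65 / 154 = -0.42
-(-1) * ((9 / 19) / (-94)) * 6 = -27 / 893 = -0.03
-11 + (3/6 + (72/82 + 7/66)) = -12875/1353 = -9.52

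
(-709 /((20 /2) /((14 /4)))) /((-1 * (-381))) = -4963 /7620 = -0.65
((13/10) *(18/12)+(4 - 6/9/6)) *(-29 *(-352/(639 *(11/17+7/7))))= 11399146/201285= 56.63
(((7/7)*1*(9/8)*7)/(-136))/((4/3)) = -189/4352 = -0.04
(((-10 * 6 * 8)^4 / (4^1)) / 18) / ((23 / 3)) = 2211840000 / 23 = 96166956.52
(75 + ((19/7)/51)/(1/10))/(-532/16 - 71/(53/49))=-1143316/1496901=-0.76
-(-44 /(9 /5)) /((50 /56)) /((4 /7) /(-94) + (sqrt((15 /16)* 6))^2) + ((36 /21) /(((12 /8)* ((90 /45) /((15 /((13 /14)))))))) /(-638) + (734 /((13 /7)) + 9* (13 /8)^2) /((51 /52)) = 324345847804141 /750678991920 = 432.07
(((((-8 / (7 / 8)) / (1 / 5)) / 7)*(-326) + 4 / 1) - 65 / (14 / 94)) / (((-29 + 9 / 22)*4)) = -914441 / 61642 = -14.83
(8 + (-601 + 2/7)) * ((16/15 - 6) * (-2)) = -204684/35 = -5848.11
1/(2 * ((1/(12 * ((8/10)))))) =24/5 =4.80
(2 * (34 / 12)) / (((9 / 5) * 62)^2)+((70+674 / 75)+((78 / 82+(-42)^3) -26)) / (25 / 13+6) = -921485335228037 / 98616762900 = -9344.10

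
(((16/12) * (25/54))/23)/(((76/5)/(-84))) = -1750/11799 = -0.15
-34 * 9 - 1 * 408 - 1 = -715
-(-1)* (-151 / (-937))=151 / 937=0.16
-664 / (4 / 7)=-1162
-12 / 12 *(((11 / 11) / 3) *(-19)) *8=152 / 3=50.67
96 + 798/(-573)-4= 90.61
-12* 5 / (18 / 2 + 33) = -10 / 7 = -1.43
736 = 736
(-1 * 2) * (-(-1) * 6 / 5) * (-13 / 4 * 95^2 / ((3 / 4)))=93860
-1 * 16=-16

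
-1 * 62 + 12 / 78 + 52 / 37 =-29072 / 481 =-60.44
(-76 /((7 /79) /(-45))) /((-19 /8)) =-113760 /7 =-16251.43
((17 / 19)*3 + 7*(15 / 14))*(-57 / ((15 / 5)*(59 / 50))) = -9675 / 59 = -163.98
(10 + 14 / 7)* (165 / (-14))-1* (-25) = -815 / 7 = -116.43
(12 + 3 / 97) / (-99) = -389 / 3201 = -0.12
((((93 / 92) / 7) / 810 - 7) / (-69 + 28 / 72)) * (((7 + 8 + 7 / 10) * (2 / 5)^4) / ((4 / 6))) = 191089253 / 3106796875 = 0.06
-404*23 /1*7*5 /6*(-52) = 8455720 /3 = 2818573.33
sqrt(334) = 18.28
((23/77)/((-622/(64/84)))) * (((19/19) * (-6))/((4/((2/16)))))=0.00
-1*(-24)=24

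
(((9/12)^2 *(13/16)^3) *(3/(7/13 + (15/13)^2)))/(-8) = -10024911/165675008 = -0.06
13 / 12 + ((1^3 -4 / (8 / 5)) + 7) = 79 / 12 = 6.58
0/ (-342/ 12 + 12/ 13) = 0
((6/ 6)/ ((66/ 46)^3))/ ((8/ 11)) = 12167/ 26136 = 0.47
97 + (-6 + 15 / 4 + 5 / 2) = 389 / 4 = 97.25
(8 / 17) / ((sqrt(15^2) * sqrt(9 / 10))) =8 * sqrt(10) / 765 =0.03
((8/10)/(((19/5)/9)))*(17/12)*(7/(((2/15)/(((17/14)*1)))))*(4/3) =4335/19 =228.16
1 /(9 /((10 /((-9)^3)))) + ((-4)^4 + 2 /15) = 8402404 /32805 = 256.13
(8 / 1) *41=328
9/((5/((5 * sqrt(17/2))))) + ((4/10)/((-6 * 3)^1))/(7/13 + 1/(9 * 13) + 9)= -13/5585 + 9 * sqrt(34)/2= 26.24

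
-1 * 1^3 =-1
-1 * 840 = -840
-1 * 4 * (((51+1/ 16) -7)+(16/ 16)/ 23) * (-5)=81155/ 92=882.12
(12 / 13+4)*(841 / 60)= 13456 / 195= 69.01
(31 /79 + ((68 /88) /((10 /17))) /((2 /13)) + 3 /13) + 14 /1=10466359 /451880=23.16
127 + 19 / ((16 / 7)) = 2165 / 16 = 135.31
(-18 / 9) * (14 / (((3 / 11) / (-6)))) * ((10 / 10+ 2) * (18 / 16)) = 2079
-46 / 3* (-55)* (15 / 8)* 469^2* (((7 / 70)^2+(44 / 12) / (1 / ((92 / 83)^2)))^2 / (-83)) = -4845390932251823529037 / 56722185259200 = -85423206.28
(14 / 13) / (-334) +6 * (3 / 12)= 6499 / 4342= 1.50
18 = 18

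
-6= -6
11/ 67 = 0.16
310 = 310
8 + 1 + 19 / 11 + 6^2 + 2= 536 / 11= 48.73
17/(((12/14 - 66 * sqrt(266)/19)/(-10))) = 11305/248961+45815 * sqrt(266)/248961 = 3.05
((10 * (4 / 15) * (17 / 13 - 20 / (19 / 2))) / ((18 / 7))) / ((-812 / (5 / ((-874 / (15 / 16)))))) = -4925 / 901506528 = -0.00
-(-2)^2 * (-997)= 3988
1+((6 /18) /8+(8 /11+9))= 2843 /264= 10.77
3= 3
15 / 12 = 5 / 4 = 1.25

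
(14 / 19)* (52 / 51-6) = -3556 / 969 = -3.67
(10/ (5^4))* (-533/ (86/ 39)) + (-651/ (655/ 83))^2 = 6801.25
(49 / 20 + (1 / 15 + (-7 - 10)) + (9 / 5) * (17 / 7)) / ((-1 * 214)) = 0.05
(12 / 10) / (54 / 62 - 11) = -93 / 785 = -0.12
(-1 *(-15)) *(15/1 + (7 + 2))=360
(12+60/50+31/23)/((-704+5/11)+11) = -18403/876070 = -0.02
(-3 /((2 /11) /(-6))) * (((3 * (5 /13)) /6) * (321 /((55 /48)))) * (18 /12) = 8000.31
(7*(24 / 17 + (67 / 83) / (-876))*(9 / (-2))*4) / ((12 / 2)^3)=-12206971 / 14832432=-0.82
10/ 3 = 3.33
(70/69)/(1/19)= 1330/69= 19.28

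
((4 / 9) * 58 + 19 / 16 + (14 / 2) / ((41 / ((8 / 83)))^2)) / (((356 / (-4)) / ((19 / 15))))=-854369060521 / 2226217826160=-0.38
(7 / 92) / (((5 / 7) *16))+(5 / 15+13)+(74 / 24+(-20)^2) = 9194627 / 22080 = 416.42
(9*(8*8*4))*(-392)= -903168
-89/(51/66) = -1958/17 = -115.18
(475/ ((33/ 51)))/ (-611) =-8075/ 6721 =-1.20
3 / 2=1.50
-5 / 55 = -1 / 11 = -0.09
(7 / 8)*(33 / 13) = 2.22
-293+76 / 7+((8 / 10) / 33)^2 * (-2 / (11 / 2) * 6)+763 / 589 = -115591289294 / 411578475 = -280.85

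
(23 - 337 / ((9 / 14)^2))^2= 4120227721 / 6561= 627987.76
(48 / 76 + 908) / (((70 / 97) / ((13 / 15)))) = 1091.22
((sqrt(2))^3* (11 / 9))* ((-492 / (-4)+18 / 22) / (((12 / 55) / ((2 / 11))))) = 2270* sqrt(2) / 9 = 356.70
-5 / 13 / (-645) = 1 / 1677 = 0.00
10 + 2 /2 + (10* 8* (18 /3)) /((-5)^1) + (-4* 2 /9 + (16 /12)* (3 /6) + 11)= -668 /9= -74.22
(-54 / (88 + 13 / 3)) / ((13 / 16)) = -0.72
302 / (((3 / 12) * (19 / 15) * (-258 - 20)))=-9060 / 2641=-3.43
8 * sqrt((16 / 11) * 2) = 13.64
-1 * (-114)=114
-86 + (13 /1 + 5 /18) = -1309 /18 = -72.72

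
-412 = -412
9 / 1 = 9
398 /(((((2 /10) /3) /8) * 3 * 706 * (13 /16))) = 127360 /4589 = 27.75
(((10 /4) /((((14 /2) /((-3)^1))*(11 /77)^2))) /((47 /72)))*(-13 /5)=9828 /47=209.11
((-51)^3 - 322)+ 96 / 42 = -930795 / 7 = -132970.71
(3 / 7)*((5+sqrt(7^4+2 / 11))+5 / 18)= 95 / 42+3*sqrt(290543) / 77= 23.26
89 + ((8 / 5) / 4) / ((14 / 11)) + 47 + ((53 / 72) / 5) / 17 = 1168015 / 8568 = 136.32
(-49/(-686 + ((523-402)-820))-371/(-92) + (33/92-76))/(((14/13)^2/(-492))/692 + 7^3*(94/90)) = -98389310438016/492465980352703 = -0.20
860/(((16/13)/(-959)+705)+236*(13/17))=182267540/187665479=0.97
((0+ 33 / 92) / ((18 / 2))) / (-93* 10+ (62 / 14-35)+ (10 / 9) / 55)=-2541 / 61240904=-0.00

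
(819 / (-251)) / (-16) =819 / 4016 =0.20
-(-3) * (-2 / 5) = -6 / 5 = -1.20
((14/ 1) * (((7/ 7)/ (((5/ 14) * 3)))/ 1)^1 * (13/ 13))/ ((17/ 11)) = 2156/ 255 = 8.45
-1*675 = -675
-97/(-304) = 97/304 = 0.32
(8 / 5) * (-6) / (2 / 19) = -456 / 5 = -91.20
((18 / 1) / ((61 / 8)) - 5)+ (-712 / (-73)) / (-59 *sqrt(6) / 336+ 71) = -1056725877823 / 422358032675+ 2352448 *sqrt(6) / 6923902175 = -2.50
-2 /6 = -1 /3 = -0.33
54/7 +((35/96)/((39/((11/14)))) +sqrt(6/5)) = sqrt(30)/5 +404737/52416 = 8.82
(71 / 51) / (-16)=-71 / 816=-0.09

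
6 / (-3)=-2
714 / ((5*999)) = 238 / 1665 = 0.14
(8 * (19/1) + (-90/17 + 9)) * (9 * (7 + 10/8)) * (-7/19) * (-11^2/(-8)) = -665876673/10336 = -64423.05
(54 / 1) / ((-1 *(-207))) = 6 / 23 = 0.26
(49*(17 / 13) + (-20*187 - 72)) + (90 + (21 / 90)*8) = -712931 / 195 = -3656.06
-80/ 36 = -20/ 9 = -2.22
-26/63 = -0.41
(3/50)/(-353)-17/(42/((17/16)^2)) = -43373353/94886400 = -0.46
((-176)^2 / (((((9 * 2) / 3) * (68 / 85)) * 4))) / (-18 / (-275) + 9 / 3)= 1331000 / 2529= 526.29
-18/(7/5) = -12.86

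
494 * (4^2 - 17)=-494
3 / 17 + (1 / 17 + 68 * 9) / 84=10657 / 1428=7.46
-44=-44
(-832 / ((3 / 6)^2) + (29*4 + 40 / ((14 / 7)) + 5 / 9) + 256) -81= -27148 / 9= -3016.44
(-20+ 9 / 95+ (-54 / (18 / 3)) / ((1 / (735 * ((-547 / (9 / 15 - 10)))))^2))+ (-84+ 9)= -3455058910700719 / 209855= -16464029499.90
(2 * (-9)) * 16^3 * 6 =-442368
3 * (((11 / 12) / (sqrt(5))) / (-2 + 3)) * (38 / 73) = 209 * sqrt(5) / 730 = 0.64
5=5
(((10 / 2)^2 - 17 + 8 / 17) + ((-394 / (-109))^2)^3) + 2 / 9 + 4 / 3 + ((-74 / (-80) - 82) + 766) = 2925.53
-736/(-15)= 736/15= 49.07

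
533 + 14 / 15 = 8009 / 15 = 533.93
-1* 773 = -773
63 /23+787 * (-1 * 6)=-108543 /23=-4719.26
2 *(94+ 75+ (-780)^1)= -1222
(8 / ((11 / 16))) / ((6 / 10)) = 640 / 33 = 19.39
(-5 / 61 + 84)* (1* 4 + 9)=66547 / 61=1090.93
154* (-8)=-1232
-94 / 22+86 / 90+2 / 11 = -1552 / 495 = -3.14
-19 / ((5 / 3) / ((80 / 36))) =-76 / 3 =-25.33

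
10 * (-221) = -2210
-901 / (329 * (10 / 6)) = -2703 / 1645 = -1.64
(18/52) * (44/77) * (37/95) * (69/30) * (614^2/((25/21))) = 8662237092/154375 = 56111.66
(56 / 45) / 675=56 / 30375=0.00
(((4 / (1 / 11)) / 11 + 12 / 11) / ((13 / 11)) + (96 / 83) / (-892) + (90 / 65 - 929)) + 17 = -218073350 / 240617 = -906.31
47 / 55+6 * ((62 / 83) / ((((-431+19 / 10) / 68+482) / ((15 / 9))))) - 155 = -227593537106 / 1476635985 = -154.13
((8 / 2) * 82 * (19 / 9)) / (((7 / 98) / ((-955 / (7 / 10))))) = -119031200 / 9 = -13225688.89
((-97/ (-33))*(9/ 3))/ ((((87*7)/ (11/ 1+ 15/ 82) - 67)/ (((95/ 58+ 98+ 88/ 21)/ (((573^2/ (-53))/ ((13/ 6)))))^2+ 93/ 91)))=-973203215780425053238391/ 1352661615222670403226576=-0.72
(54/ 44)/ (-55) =-27/ 1210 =-0.02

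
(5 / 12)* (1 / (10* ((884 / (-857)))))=-857 / 21216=-0.04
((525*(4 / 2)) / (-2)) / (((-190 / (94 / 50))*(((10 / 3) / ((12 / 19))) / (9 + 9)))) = 159894 / 9025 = 17.72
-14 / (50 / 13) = -91 / 25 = -3.64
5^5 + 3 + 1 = 3129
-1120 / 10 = -112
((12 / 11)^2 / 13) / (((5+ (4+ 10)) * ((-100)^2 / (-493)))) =-4437 / 18679375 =-0.00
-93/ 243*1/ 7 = -0.05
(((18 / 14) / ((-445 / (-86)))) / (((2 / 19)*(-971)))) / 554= -7353 / 1675664410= -0.00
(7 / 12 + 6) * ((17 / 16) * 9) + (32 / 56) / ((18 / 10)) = 255107 / 4032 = 63.27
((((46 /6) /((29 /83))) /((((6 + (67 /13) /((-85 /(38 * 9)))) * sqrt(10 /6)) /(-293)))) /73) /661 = 5374499 * sqrt(15) /2972191788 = 0.01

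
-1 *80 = -80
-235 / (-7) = 235 / 7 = 33.57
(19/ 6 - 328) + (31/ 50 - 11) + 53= -21166/ 75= -282.21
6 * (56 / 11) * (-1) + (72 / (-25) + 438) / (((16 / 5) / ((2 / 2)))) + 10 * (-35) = -107611 / 440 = -244.57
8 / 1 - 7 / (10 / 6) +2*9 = 109 / 5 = 21.80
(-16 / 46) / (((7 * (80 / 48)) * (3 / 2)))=-16 / 805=-0.02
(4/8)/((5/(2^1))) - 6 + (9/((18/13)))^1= 7/10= 0.70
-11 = -11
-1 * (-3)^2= -9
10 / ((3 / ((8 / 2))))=40 / 3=13.33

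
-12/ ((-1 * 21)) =4/ 7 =0.57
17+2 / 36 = 17.06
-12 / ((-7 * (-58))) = -6 / 203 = -0.03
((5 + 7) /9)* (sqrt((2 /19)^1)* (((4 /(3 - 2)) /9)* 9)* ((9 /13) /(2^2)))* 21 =6.29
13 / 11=1.18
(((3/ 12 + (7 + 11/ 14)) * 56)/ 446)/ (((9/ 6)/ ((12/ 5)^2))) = 864/ 223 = 3.87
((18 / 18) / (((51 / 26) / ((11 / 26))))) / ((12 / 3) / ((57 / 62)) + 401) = 209 / 392785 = 0.00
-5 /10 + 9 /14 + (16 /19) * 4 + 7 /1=1398 /133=10.51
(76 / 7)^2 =5776 / 49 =117.88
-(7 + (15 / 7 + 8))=-17.14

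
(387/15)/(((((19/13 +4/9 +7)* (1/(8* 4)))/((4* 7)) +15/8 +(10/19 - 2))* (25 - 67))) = -3058848/2047855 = -1.49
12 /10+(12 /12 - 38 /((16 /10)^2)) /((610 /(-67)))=10621 /3904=2.72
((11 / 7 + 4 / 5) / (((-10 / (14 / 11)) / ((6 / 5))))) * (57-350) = 145914 / 1375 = 106.12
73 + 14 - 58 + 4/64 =465/16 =29.06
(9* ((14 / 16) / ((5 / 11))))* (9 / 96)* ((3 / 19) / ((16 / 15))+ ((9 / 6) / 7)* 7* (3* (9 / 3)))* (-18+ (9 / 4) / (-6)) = -407.33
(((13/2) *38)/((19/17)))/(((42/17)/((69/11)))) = 86411/154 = 561.11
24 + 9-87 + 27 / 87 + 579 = 15234 / 29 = 525.31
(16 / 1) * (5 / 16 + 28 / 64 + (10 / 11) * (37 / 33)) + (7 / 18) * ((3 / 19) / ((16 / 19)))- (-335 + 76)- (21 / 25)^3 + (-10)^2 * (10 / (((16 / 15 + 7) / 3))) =39850719533 / 60500000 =658.69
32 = 32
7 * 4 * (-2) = -56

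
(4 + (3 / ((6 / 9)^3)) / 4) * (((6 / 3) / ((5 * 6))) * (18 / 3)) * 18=1881 / 40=47.02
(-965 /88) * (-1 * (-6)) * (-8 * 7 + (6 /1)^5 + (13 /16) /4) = -1430399235 /2816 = -507954.27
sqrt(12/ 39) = 0.55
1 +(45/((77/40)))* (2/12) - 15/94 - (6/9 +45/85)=1306915/369138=3.54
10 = 10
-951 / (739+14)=-317 / 251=-1.26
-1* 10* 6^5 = -77760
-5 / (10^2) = -0.05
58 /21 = 2.76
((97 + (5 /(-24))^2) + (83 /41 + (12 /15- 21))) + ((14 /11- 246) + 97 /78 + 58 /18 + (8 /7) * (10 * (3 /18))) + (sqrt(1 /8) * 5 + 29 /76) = -39701936721 /249529280 + 5 * sqrt(2) /4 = -157.34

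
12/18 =2/3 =0.67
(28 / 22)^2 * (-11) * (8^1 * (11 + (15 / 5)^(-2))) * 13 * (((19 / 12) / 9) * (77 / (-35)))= 1936480 / 243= 7969.05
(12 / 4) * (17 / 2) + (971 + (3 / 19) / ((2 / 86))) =38125 / 38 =1003.29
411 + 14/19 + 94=9609/19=505.74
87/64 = 1.36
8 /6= 4 /3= 1.33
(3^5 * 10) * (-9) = -21870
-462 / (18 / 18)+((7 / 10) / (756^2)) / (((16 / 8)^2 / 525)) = -14370043 / 31104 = -462.00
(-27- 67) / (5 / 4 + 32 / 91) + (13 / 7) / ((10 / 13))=-56.28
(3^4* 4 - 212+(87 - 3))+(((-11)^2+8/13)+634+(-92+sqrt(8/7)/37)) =2* sqrt(14)/259+11175/13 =859.64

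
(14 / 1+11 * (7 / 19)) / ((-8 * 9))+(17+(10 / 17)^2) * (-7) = -48103615 / 395352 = -121.67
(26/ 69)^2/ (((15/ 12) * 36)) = 676/ 214245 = 0.00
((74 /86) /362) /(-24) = -37 /373584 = -0.00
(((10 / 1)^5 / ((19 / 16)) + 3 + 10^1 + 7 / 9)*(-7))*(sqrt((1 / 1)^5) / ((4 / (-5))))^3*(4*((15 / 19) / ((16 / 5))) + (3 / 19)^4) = 540574879588625 / 475411008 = 1137068.50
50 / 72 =25 / 36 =0.69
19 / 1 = 19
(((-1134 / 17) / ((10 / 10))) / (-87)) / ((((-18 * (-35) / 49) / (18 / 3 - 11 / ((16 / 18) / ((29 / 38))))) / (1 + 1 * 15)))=-153909 / 46835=-3.29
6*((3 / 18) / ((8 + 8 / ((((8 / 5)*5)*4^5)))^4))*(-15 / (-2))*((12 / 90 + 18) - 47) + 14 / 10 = 30350372036116487 / 22528995266560005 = 1.35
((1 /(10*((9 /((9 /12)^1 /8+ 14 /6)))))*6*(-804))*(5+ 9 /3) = -15611 /15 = -1040.73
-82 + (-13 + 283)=188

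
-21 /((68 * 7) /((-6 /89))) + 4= 12113 /3026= 4.00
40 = 40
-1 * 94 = -94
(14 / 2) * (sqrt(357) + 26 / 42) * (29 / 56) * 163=61451 / 168 + 4727 * sqrt(357) / 8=11530.03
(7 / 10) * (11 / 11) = 7 / 10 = 0.70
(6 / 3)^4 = 16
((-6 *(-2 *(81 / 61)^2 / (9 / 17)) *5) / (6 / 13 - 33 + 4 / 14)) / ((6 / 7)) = -15788682 / 2184227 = -7.23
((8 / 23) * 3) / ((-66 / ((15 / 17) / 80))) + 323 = 5556889 / 17204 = 323.00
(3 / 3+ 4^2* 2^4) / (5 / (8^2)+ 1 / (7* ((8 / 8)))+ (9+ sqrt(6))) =158542272 / 5286979 - 51580928* sqrt(6) / 15860937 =22.02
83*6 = 498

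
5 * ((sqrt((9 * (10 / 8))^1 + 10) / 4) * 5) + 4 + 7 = 11 + 25 * sqrt(85) / 8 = 39.81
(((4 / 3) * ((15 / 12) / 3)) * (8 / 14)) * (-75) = -500 / 21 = -23.81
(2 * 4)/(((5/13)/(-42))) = -873.60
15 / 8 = 1.88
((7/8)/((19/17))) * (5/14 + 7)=1751/304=5.76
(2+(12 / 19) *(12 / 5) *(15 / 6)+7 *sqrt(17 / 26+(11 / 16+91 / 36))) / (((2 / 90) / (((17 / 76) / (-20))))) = -357 *sqrt(94159) / 15808-8415 / 2888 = -9.84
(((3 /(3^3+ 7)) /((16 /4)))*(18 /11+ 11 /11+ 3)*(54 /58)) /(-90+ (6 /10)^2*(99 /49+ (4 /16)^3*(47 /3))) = -16405200 /12639326447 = -0.00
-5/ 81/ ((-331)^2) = -5/ 8874441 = -0.00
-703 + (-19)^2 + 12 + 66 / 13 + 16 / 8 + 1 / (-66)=-277081 / 858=-322.94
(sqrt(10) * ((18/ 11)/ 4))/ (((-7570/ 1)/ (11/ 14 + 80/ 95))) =-3897 * sqrt(10)/ 44299640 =-0.00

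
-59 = -59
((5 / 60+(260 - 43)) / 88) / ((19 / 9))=7815 / 6688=1.17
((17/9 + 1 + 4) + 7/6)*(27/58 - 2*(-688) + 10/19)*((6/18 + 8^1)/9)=21075625/2052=10270.77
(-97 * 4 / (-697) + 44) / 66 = 5176 / 7667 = 0.68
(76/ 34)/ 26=19/ 221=0.09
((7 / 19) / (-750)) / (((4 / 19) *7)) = -1 / 3000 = -0.00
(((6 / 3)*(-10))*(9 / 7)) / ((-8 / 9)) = 405 / 14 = 28.93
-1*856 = -856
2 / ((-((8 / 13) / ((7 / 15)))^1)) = -1.52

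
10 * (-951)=-9510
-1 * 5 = -5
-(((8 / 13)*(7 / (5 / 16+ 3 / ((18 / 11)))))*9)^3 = -14158437285888 / 2400721219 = -5897.58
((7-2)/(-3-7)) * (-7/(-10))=-7/20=-0.35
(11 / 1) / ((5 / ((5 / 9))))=11 / 9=1.22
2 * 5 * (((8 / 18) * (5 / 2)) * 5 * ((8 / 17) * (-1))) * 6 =-8000 / 51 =-156.86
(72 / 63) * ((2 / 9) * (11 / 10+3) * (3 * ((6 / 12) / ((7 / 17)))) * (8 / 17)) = 1.79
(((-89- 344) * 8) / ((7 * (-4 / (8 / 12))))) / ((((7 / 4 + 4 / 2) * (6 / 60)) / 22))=304832 / 63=4838.60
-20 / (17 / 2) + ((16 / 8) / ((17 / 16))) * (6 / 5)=-8 / 85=-0.09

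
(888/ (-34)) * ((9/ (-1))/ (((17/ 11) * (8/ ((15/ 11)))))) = 14985/ 578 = 25.93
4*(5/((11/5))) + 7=16.09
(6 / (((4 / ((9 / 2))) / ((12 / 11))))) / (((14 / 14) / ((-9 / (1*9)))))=-81 / 11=-7.36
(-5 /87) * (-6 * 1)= 0.34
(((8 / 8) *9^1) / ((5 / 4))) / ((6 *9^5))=2 / 98415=0.00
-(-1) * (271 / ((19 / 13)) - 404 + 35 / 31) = -128078 / 589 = -217.45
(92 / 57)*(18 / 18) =92 / 57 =1.61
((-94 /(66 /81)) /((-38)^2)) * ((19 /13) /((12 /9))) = -3807 /43472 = -0.09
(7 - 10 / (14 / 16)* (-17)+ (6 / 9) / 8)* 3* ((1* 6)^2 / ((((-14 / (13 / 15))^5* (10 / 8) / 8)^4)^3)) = 23222187975395284166437518627251280773808910621264091222841855350944583 / 709387485128367077249740668310500503663103846118568940551471225192497456094522612923022712727583183323076809756457805633544921875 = 0.00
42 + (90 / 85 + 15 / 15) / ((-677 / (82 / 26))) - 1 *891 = -127026268 / 149617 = -849.01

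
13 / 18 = 0.72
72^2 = 5184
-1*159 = -159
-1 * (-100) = 100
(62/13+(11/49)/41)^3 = 1939142873644101/17814345343613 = 108.85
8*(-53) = -424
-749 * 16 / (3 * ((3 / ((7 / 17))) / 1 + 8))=-784 / 3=-261.33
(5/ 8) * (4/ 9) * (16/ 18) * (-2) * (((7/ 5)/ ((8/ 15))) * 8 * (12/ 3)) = -1120/ 27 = -41.48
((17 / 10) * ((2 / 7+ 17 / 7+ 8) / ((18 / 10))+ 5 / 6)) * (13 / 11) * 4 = 4199 / 77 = 54.53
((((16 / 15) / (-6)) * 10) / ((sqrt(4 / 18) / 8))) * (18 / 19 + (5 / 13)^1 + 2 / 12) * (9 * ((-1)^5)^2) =-71072 * sqrt(2) / 247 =-406.93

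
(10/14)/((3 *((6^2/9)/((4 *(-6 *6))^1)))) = -60/7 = -8.57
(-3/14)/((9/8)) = -0.19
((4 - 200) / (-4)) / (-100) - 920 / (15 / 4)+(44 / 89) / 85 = -111576571 / 453900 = -245.82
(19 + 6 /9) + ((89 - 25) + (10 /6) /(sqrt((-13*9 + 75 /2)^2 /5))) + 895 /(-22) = 10*sqrt(5) /477 + 2837 /66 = 43.03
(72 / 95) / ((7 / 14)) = 144 / 95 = 1.52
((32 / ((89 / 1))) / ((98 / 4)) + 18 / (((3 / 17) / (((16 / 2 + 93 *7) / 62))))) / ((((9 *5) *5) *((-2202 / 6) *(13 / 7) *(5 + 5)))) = -146570833 / 207320226750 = -0.00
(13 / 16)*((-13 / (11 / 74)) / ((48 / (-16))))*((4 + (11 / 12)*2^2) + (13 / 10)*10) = 193843 / 396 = 489.50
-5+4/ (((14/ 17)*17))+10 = 37/ 7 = 5.29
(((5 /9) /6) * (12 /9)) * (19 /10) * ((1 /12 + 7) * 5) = 8075 /972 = 8.31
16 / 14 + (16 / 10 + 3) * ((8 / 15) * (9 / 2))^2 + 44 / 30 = 76402 / 2625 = 29.11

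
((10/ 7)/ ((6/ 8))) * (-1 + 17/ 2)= 100/ 7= 14.29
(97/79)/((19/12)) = 1164/1501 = 0.78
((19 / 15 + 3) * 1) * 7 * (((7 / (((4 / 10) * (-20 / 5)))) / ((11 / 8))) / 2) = -1568 / 33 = -47.52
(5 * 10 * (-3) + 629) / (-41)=-479 / 41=-11.68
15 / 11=1.36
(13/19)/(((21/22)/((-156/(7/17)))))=-252824/931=-271.56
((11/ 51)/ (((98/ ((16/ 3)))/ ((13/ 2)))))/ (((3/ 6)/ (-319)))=-364936/ 7497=-48.68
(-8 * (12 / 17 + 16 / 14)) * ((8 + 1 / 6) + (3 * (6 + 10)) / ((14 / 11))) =-1695760 / 2499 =-678.58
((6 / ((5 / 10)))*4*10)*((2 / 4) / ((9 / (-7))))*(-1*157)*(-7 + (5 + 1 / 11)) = -615440 / 11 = -55949.09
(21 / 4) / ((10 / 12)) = 63 / 10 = 6.30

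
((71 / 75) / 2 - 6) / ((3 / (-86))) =35647 / 225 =158.43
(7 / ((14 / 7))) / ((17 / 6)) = 21 / 17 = 1.24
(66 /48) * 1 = 11 /8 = 1.38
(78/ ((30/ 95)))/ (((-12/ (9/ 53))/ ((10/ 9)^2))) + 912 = 1298897/ 1431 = 907.68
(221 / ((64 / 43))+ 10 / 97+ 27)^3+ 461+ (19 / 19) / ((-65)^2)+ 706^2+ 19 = 5976528911338780284287 / 1010838647603200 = 5912445.99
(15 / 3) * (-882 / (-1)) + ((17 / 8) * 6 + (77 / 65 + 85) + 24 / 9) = 3519049 / 780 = 4511.60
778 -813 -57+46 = -46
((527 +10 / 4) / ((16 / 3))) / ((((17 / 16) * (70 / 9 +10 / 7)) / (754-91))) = 7805889 / 1160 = 6729.21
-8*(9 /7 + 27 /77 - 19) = 1528 /11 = 138.91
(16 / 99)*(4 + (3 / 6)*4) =32 / 33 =0.97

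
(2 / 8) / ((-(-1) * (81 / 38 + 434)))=19 / 33146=0.00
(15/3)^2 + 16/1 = 41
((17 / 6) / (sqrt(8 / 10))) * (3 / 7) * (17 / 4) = 289 * sqrt(5) / 112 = 5.77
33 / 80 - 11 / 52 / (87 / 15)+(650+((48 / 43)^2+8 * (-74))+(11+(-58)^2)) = 3434.62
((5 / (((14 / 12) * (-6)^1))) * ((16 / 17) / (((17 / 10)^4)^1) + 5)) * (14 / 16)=-36296425 / 11358856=-3.20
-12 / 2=-6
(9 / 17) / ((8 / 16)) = 18 / 17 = 1.06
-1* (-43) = 43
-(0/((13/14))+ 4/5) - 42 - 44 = -434/5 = -86.80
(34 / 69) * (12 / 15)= 136 / 345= 0.39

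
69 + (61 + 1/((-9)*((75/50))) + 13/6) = 7133/54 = 132.09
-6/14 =-3/7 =-0.43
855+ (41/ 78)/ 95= 6335591/ 7410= 855.01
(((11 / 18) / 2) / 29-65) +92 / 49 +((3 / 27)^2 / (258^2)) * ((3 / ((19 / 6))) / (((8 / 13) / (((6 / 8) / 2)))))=-63.11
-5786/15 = -385.73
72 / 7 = 10.29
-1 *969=-969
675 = 675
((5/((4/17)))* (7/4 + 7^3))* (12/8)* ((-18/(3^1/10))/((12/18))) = -15824025/16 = -989001.56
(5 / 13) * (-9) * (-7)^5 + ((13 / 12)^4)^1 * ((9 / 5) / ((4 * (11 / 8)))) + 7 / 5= 9584328569 / 164736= 58179.93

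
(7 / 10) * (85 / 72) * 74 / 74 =119 / 144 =0.83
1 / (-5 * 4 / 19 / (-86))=817 / 10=81.70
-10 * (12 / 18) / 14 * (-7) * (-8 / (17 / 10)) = -800 / 51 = -15.69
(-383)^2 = 146689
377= 377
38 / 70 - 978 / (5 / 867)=-5935463 / 35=-169584.66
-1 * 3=-3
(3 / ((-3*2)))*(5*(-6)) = 15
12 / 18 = 2 / 3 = 0.67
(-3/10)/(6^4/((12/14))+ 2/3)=-9/45380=-0.00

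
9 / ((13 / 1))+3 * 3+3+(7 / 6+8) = 1705 / 78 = 21.86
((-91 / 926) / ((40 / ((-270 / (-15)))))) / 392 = -117 / 1037120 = -0.00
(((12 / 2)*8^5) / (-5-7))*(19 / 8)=-38912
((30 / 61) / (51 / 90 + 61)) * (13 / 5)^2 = 6084 / 112667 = 0.05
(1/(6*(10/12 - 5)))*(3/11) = -3/275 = -0.01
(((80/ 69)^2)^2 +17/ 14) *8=3835124228/ 158669847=24.17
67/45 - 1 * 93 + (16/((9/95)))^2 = 11514938/405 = 28431.95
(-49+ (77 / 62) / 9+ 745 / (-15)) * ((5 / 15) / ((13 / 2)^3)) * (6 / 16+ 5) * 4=-4728194 / 1838889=-2.57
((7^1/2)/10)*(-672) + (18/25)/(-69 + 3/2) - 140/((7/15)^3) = -29634496/18375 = -1612.76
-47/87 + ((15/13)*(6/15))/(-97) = -59789/109707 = -0.54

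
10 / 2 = 5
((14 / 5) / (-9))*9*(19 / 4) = -133 / 10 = -13.30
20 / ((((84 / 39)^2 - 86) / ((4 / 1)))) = -1352 / 1375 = -0.98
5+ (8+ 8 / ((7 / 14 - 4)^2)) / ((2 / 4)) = 22.31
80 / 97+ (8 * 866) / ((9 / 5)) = 3360800 / 873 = 3849.71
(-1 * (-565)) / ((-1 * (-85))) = 113 / 17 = 6.65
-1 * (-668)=668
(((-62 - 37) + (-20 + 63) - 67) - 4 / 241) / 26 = -29647 / 6266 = -4.73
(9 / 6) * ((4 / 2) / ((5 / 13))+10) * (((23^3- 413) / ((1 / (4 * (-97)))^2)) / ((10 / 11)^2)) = 6102100665936 / 125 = 48816805327.49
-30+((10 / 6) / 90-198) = -12311 / 54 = -227.98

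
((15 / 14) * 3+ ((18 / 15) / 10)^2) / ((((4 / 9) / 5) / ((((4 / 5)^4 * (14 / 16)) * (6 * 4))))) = 312.43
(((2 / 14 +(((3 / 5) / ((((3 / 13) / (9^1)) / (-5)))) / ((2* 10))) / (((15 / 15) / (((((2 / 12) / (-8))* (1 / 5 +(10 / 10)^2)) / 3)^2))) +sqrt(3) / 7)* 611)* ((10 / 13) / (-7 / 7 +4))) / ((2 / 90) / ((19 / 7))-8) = -133950* sqrt(3) / 47831-85484211 / 30611840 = -7.64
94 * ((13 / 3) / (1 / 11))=13442 / 3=4480.67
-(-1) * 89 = 89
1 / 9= 0.11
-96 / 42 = -16 / 7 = -2.29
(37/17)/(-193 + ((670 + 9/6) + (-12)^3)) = -74/42483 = -0.00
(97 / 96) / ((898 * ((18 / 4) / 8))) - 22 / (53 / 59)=-62937475 / 2570076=-24.49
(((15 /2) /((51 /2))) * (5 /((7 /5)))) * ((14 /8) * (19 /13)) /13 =2375 /11492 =0.21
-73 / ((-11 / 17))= 1241 / 11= 112.82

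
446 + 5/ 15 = 1339/ 3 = 446.33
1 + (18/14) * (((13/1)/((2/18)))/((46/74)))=39122/161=242.99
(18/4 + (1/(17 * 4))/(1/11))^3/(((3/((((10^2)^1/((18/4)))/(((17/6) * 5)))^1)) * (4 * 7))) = 159275065/84189168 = 1.89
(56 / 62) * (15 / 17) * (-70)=-29400 / 527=-55.79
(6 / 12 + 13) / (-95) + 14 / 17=2201 / 3230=0.68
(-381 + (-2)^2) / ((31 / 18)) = -6786 / 31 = -218.90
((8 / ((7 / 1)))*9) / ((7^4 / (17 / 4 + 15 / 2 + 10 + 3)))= 1782 / 16807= 0.11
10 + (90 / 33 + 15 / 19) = 2825 / 209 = 13.52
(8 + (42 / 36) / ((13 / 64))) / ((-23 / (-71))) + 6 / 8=154915 / 3588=43.18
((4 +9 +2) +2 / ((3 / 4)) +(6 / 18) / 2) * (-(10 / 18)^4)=-66875 / 39366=-1.70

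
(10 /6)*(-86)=-430 /3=-143.33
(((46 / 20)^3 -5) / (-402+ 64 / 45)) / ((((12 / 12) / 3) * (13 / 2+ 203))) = -193509 / 755289400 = -0.00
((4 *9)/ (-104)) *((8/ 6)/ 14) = -3/ 91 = -0.03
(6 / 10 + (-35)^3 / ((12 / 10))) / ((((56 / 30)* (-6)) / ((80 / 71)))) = 5359285 / 1491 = 3594.42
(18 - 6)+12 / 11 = 144 / 11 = 13.09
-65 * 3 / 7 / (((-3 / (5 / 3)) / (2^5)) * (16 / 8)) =5200 / 21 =247.62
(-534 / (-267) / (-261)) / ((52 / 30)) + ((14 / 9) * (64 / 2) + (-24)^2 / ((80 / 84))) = 11104837 / 16965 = 654.57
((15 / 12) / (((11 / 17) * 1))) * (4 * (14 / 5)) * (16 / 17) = 224 / 11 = 20.36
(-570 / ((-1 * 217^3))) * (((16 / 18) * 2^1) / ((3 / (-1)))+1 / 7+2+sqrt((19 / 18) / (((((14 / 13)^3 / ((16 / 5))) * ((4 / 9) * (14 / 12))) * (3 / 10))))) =55670 / 643753719+7410 * sqrt(247) / 500697337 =0.00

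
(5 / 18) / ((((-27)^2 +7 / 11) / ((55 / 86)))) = 3025 / 12424248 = 0.00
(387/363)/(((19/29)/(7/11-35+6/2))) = -1290645/25289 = -51.04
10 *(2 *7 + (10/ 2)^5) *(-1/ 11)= -31390/ 11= -2853.64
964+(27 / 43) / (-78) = 963.99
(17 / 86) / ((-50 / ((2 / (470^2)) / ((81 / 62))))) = -527 / 19234867500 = -0.00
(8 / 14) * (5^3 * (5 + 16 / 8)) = 500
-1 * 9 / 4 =-2.25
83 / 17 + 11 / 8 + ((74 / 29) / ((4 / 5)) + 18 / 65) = 2492827 / 256360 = 9.72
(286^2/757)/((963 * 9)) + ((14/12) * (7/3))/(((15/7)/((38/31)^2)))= 60570264842/31525215795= 1.92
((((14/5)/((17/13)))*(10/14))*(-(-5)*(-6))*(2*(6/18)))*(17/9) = -520/9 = -57.78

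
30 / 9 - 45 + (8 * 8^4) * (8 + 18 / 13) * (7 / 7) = 307473.41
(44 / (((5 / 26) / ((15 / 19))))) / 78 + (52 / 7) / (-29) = 7944 / 3857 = 2.06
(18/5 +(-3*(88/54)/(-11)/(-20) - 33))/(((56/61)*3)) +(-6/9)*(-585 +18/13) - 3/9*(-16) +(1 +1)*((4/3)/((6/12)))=9559217/24570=389.06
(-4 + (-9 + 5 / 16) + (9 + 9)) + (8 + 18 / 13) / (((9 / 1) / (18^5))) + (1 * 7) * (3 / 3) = 409828865 / 208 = 1970331.08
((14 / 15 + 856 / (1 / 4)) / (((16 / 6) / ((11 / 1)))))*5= 70639.25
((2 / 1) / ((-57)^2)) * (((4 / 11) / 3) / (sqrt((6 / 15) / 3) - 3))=-40 / 1584429 - 8 * sqrt(30) / 14259861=-0.00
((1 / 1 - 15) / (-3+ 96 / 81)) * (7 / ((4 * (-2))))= -27 / 4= -6.75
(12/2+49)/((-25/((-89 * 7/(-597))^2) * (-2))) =4269419/3564090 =1.20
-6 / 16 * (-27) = 81 / 8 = 10.12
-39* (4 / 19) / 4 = -2.05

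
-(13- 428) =415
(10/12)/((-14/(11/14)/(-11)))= 605/1176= 0.51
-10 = -10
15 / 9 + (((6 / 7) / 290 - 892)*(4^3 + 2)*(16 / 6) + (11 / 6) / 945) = -737538133 / 4698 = -156989.81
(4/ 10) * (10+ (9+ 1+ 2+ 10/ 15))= 136/ 15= 9.07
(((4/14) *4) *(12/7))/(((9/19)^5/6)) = 158470336/321489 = 492.93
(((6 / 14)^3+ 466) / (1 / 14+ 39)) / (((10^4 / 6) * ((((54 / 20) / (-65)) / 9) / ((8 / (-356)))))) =415649 / 11927335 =0.03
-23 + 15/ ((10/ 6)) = -14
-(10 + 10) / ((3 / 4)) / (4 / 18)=-120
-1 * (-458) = 458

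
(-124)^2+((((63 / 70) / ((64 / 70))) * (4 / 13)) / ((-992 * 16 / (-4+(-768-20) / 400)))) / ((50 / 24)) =31726223472833 / 2063360000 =15376.00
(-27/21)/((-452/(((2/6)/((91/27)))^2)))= 729/26201084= 0.00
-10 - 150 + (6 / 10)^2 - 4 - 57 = -5516 / 25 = -220.64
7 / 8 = 0.88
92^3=778688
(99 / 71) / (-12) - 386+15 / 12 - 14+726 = 46453 / 142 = 327.13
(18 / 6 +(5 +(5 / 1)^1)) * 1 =13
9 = 9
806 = 806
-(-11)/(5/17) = 187/5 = 37.40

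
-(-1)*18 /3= 6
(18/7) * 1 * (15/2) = 135/7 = 19.29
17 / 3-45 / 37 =494 / 111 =4.45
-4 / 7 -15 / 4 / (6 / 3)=-137 / 56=-2.45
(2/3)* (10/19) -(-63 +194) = -7447/57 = -130.65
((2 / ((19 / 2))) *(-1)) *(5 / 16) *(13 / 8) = -65 / 608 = -0.11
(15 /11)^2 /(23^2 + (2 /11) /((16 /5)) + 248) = 1800 /752191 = 0.00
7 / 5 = 1.40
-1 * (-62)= 62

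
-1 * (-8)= 8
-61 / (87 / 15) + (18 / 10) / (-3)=-1612 / 145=-11.12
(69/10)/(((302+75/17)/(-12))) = -7038/26045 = -0.27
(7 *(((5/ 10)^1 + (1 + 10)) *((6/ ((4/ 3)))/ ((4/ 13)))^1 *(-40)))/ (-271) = 94185/ 542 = 173.77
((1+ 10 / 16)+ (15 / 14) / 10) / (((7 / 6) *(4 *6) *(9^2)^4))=97 / 67497258528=0.00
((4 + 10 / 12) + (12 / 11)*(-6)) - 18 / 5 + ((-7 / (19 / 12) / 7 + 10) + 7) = 69323 / 6270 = 11.06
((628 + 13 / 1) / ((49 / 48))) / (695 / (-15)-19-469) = -92304 / 78547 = -1.18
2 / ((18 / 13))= 13 / 9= 1.44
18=18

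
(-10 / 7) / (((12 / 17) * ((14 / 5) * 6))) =-425 / 3528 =-0.12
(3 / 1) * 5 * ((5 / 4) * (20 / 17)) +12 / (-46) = 8523 / 391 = 21.80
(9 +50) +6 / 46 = 59.13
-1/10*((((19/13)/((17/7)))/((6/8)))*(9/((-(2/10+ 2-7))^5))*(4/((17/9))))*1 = -83125/138498048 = -0.00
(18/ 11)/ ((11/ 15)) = 270/ 121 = 2.23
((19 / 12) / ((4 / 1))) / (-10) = -19 / 480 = -0.04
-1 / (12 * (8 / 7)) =-7 / 96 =-0.07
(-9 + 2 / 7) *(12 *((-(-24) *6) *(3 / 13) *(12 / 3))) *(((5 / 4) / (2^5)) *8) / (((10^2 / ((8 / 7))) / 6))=-948672 / 3185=-297.86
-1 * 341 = -341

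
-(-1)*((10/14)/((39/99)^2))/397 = 5445/469651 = 0.01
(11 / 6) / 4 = 11 / 24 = 0.46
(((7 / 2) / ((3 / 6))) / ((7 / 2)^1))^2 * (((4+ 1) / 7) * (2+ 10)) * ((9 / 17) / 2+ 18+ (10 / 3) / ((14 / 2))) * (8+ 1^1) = 4817160 / 833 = 5782.91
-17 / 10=-1.70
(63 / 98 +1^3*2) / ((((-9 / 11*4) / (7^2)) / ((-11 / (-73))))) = -31339 / 5256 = -5.96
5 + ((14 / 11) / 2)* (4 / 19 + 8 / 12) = 3485 / 627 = 5.56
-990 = -990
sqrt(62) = 7.87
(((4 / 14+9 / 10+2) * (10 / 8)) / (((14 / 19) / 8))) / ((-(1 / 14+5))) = -4237 / 497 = -8.53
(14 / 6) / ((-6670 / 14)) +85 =850376 / 10005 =85.00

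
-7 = -7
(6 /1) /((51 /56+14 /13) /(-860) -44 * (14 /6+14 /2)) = -11269440 /771334901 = -0.01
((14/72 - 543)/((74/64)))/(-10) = 78164/1665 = 46.95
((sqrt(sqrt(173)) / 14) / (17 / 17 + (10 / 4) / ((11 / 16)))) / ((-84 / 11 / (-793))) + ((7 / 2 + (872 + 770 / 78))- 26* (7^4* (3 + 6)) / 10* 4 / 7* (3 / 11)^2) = -70907153 / 47190 + 95953* 173^(1 / 4) / 59976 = -1496.79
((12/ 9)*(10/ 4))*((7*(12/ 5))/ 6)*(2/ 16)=7/ 6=1.17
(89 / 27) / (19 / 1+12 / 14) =623 / 3753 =0.17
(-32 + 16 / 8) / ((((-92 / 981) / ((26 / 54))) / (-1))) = -154.02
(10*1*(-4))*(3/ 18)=-20/ 3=-6.67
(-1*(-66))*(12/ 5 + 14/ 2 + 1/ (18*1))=624.07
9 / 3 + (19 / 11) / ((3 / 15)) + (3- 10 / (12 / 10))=208 / 33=6.30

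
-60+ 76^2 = 5716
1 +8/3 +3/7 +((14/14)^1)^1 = 107/21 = 5.10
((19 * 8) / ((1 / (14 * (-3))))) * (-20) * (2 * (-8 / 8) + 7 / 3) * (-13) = -553280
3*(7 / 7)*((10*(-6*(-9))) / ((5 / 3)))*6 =5832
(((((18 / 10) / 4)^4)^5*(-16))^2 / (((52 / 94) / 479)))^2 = 11073056039749821260228878283674004833832709933754922329766835483387824644283866863969 / 1246999899382765689241600000000000000000000000000000000000000000000000000000000000000000000000000000000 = 0.00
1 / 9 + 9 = 82 / 9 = 9.11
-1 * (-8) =8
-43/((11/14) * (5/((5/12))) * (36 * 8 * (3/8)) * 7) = -43/7128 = -0.01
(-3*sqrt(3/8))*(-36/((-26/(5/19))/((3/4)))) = -405*sqrt(6)/1976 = -0.50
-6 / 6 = -1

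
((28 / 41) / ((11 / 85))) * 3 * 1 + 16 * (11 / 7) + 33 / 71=9288457 / 224147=41.44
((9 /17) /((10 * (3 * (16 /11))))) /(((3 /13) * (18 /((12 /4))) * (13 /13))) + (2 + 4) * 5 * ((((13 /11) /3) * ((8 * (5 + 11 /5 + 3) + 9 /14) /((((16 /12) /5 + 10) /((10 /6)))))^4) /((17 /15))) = 10040626714820652624011 /30303856165376640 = 331331.65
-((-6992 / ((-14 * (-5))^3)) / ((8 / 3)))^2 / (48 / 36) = -5156163 / 117649000000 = -0.00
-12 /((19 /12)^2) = -1728 /361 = -4.79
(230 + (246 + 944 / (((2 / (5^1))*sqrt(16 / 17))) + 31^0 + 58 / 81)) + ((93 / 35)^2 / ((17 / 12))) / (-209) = 168408678547 / 352546425 + 590*sqrt(17) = 2910.32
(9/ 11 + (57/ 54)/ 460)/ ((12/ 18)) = 74729/ 60720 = 1.23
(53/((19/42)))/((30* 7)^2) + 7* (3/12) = 69931/39900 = 1.75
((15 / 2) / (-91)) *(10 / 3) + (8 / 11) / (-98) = -1977 / 7007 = -0.28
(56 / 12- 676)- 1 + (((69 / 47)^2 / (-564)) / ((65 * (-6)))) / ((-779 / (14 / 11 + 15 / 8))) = -7464881973056239 / 11102947901760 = -672.33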